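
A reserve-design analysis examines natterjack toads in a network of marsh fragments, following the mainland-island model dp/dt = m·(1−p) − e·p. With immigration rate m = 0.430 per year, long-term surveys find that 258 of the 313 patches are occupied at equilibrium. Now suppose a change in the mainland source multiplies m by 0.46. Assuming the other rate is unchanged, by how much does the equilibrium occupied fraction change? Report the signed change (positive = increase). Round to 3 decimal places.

-0.141

Observed p* = 258/313 = 0.82428.
Balance m(1−p*) = e·p* gives e = m(1−p*)/p* = 0.430×0.17572/0.82428 = 0.09167.
New p* = m/(m+e) = 0.19780/(0.19780+0.09167) = 0.68332.
Δp* = 0.68332 − 0.82428 = -0.14096.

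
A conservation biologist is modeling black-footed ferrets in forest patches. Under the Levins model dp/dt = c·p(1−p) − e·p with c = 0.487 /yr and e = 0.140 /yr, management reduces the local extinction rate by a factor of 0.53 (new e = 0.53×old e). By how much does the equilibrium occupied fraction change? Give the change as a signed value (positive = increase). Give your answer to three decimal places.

0.135

Before: p* = 1 − 0.140/0.487 = 0.7125.
After the change, c = 0.487, e = 0.0742, so p* = 1 − 0.0742/0.487 = 0.8476.
Δp* = 0.8476 − 0.7125 = +0.1351.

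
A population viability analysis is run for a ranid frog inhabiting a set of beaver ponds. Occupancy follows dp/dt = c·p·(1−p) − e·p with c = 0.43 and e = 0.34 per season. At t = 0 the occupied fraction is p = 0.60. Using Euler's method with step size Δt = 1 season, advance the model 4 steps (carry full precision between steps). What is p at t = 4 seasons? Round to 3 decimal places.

Update rule: p ← p + [c·p·(1−p) − e·p]·Δt with Δt = 1.
t = 1: p = 0.60000 + (-0.10080) = 0.49920
t = 2: p = 0.49920 + (-0.06223) = 0.43697
t = 3: p = 0.43697 + (-0.04278) = 0.39419
t = 4: p = 0.39419 + (-0.03134) = 0.36285

0.363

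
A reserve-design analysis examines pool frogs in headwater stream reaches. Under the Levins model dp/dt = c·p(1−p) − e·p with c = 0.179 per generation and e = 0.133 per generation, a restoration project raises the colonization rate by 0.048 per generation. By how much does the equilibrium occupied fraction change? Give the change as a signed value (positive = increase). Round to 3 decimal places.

0.157

Before: p* = 1 − 0.133/0.179 = 0.2570.
After the change, c = 0.227, e = 0.133, so p* = 1 − 0.133/0.227 = 0.4141.
Δp* = 0.4141 − 0.2570 = +0.1571.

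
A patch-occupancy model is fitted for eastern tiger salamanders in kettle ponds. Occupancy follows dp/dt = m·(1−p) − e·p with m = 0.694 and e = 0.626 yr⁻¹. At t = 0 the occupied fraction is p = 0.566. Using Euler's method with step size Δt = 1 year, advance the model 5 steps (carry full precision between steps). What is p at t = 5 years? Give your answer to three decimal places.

0.526

Update rule: p ← p + [m·(1−p) − e·p]·Δt with Δt = 1.
step 1: Δp = -0.05312, p = 0.51288
step 2: Δp = +0.01700, p = 0.52988
step 3: Δp = -0.00544, p = 0.52444
step 4: Δp = +0.00174, p = 0.52618
step 5: Δp = -0.00056, p = 0.52562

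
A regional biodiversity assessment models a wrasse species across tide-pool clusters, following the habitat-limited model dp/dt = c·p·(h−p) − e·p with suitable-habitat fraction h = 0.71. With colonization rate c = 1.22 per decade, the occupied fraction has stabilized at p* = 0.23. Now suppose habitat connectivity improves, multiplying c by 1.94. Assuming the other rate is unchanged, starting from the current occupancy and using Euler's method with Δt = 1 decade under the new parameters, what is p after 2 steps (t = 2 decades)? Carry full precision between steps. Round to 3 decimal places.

0.446

Balance c(h−p*) = e gives e = 1.22×(0.71 − 0.23000) = 0.58560.
Starting from p₀ = 0.23000; update p ← p + (dp/dt)·Δt with the new parameters.
t = 1: p = 0.23000 + (+0.12661) = 0.35661
t = 2: p = 0.35661 + (+0.08944) = 0.44605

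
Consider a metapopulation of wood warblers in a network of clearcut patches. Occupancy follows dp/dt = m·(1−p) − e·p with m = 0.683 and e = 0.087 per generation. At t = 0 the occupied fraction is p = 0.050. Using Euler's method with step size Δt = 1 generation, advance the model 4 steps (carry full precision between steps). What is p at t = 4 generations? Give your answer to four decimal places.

Update rule: p ← p + [m·(1−p) − e·p]·Δt with Δt = 1.
step 1: Δp = +0.64450, p = 0.69450
step 2: Δp = +0.14823, p = 0.84274
step 3: Δp = +0.03409, p = 0.87683
step 4: Δp = +0.00784, p = 0.88467

0.8847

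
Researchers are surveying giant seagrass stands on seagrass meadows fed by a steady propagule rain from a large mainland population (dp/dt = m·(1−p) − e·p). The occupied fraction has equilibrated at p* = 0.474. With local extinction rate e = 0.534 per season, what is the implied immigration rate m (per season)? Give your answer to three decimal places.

At equilibrium m(1−p*) = e·p*, so m = e·p*/(1−p*).
m = 0.534 × 0.474 / 0.5260 = 0.2531/0.5260 = 0.4812.

0.481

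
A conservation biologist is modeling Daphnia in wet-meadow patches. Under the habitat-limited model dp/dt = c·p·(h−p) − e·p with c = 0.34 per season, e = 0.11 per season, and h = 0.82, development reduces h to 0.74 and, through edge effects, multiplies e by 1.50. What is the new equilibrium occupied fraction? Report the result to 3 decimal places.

Before: p* = h − e/c = 0.82 − 0.11/0.34 = 0.82 − 0.3235 = 0.4965.
After: c = 0.34, e = 0.165, h = 0.74; p* = 0.74 − 0.165/0.34 = 0.2547.

0.255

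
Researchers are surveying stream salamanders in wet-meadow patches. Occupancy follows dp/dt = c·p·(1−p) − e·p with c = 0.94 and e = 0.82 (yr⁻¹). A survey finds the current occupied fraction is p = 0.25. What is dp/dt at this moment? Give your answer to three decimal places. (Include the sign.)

-0.029

Colonization term: c·p·(1−p) = 0.94×0.25×0.7500 = 0.17625.
Extinction term: e·p = 0.20500.
dp/dt = 0.17625 − 0.20500 = -0.02875.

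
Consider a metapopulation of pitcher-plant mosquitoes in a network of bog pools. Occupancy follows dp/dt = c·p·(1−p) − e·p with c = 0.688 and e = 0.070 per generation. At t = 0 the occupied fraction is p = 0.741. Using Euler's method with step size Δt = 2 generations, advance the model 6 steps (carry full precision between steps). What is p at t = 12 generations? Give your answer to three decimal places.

0.898

Update rule: p ← p + [c·p·(1−p) − e·p]·Δt with Δt = 2.
  1  |  dp/dt·Δt = +0.160341  |  p_1 = 0.901341
  2  |  dp/dt·Δt = -0.003826  |  p_2 = 0.897515
  3  |  dp/dt·Δt = +0.000915  |  p_3 = 0.898430
  4  |  dp/dt·Δt = -0.000215  |  p_4 = 0.898215
  5  |  dp/dt·Δt = +0.000051  |  p_5 = 0.898266
  6  |  dp/dt·Δt = -0.000012  |  p_6 = 0.898254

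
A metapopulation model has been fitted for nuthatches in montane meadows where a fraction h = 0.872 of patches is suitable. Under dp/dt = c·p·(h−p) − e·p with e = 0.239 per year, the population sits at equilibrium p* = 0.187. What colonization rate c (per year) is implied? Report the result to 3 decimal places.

At equilibrium c(h−p*) = e, so c = e/(h−p*).
c = 0.239/(0.872 − 0.187) = 0.239/0.6850 = 0.3489.

0.349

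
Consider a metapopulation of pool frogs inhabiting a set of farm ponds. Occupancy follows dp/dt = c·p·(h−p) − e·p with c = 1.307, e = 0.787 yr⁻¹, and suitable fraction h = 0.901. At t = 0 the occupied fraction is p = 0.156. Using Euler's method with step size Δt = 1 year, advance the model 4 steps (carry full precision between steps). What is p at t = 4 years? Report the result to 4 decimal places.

Update rule: p ← p + [c·p·(h−p) − e·p]·Δt with Δt = 1.
  1  |  dp/dt·Δt = +0.029128  |  p_1 = 0.185128
  2  |  dp/dt·Δt = +0.027518  |  p_2 = 0.212646
  3  |  dp/dt·Δt = +0.023961  |  p_3 = 0.236607
  4  |  dp/dt·Δt = +0.019251  |  p_4 = 0.255857

0.2559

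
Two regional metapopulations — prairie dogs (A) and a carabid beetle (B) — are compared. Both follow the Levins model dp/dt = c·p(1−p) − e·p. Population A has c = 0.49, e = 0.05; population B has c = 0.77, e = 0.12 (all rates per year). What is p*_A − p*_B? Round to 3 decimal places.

0.054

A: p*_A = 1 − 0.05/0.49 = 0.8980.
B: p*_B = 1 − 0.12/0.77 = 0.8442.
p*_A − p*_B = 0.8980 − 0.8442 = 0.0538.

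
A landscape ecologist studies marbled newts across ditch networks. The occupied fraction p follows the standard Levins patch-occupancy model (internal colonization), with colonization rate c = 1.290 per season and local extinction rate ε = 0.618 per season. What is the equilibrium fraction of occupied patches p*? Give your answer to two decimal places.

At equilibrium, colonization balances extinction: c·p*·(1−p*) = ε·p*.
So p* = 1 − ε/c = 1 − 0.618/1.290 = 1 − 0.4791 = 0.5209.

0.52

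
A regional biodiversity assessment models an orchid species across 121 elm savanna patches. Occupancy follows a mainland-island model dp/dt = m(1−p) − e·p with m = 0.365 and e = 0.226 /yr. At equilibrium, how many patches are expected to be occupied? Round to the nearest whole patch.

p* = m/(m+e) = 0.365/0.5910 = 0.6176.
Expected occupied patches = N × p* = 121 × 0.6176 = 74.73 ≈ 75.

75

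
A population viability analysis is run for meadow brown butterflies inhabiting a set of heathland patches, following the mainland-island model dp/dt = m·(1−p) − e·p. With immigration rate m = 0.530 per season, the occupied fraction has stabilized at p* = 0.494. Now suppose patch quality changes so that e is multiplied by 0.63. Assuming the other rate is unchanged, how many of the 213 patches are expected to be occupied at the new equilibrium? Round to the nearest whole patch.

Balance m(1−p*) = e·p* gives e = m(1−p*)/p* = 0.530×0.50600/0.49400 = 0.54287.
New p* = m/(m+e) = 0.53000/(0.53000+0.34201) = 0.60779.
Expected occupied = 213 × 0.60779 = 129.46 ≈ 129.

129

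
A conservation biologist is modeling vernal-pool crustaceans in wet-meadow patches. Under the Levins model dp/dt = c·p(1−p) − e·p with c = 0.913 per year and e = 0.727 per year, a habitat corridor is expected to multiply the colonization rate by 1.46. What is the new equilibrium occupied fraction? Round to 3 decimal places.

Before: p* = 1 − 0.727/0.913 = 0.2037.
After the change, c = 1.33298, e = 0.727, so p* = 1 − 0.727/1.33298 = 0.4546.

0.455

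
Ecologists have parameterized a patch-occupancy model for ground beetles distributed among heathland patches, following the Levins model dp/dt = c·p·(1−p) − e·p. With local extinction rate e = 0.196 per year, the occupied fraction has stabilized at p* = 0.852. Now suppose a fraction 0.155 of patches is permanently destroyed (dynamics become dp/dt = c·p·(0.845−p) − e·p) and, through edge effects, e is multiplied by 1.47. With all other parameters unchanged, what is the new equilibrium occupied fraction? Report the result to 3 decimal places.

Balance c(1−p*) = e gives c = e/(1 − 0.85200) = 0.196/0.14800 = 1.32432.
New p* = 0.845 − e/c = 0.845 − 0.28812/1.32432 = 0.62744.

0.627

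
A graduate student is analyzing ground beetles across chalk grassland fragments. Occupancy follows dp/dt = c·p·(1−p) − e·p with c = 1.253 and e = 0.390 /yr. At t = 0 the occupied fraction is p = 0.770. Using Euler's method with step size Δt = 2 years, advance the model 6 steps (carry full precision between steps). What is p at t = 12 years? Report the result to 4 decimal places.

Update rule: p ← p + [c·p·(1−p) − e·p]·Δt with Δt = 2.
t = 2: p = 0.77000 + (-0.15679) = 0.61321
t = 4: p = 0.61321 + (+0.11607) = 0.72929
t = 6: p = 0.72929 + (-0.07409) = 0.65520
t = 8: p = 0.65520 + (+0.05509) = 0.71028
t = 10: p = 0.71028 + (-0.03834) = 0.67195
t = 12: p = 0.67195 + (+0.02829) = 0.70024

0.7002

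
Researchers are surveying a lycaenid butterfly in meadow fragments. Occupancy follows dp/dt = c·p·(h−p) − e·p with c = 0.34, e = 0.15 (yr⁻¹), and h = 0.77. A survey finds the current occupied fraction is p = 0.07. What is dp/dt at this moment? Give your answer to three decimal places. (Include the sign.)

0.006

Colonization term: c·p·(h−p) = 0.34×0.07×0.7000 = 0.01666.
Extinction term: e·p = 0.01050.
dp/dt = 0.01666 − 0.01050 = 0.00616.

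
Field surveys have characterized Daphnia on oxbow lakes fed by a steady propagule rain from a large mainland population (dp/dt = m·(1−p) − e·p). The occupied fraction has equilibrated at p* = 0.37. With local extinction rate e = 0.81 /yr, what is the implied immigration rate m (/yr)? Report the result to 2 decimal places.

At equilibrium m(1−p*) = e·p*, so m = e·p*/(1−p*).
m = 0.81 × 0.37 / 0.6300 = 0.2997/0.6300 = 0.4757.

0.48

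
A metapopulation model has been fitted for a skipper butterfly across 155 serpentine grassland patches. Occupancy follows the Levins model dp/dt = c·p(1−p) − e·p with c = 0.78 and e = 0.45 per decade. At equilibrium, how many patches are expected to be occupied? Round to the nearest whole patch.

p* = 1 − e/c = 1 − 0.45/0.78 = 0.4231.
Expected occupied patches = N × p* = 155 × 0.4231 = 65.58 ≈ 66.

66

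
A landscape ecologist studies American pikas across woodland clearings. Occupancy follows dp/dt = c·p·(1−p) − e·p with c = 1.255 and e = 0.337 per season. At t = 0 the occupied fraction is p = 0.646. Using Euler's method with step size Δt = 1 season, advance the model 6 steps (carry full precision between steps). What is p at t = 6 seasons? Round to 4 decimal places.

0.7315

Update rule: p ← p + [c·p·(1−p) − e·p]·Δt with Δt = 1.
t = 1: p = 0.64600 + (+0.06930) = 0.71530
t = 2: p = 0.71530 + (+0.01452) = 0.72982
t = 3: p = 0.72982 + (+0.00152) = 0.73133
t = 4: p = 0.73133 + (+0.00013) = 0.73146
t = 5: p = 0.73146 + (+0.00001) = 0.73147
t = 6: p = 0.73147 + (+0.00000) = 0.73147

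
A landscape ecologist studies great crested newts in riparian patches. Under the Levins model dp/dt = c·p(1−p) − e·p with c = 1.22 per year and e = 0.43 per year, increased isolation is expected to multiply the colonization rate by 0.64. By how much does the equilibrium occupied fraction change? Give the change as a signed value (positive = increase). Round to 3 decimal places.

Before: p* = 1 − 0.43/1.22 = 0.6475.
After the change, c = 0.7808, e = 0.43, so p* = 1 − 0.43/0.7808 = 0.4493.
Δp* = 0.4493 − 0.6475 = -0.1983.

-0.198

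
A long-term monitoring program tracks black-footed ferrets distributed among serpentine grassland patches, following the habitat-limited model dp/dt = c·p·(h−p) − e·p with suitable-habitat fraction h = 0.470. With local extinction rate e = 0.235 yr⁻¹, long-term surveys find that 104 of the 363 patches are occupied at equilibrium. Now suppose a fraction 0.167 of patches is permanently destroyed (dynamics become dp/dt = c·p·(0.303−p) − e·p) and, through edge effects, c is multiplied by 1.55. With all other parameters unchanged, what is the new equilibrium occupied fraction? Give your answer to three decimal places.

Observed p* = 104/363 = 0.28650.
Balance c(h−p*) = e gives c = e/(0.47 − 0.28650) = 0.235/0.18350 = 1.28065.
New p* = 0.303 − e/c = 0.303 − 0.23500/1.98501 = 0.18461.

0.185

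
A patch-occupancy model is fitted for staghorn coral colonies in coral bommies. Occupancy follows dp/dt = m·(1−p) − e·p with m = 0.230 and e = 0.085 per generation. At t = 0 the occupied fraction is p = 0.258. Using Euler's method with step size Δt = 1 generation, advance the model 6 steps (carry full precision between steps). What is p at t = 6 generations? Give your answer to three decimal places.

Update rule: p ← p + [m·(1−p) − e·p]·Δt with Δt = 1.
t = 1: p = 0.25800 + (+0.14873) = 0.40673
t = 2: p = 0.40673 + (+0.10188) = 0.50861
t = 3: p = 0.50861 + (+0.06979) = 0.57840
t = 4: p = 0.57840 + (+0.04780) = 0.62620
t = 5: p = 0.62620 + (+0.03275) = 0.65895
t = 6: p = 0.65895 + (+0.02243) = 0.68138

0.681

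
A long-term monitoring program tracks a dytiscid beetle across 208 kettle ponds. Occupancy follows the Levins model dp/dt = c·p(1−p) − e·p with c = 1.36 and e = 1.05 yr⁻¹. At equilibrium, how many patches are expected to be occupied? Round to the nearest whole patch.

p* = 1 − e/c = 1 − 1.05/1.36 = 0.2279.
Expected occupied patches = N × p* = 208 × 0.2279 = 47.41 ≈ 47.

47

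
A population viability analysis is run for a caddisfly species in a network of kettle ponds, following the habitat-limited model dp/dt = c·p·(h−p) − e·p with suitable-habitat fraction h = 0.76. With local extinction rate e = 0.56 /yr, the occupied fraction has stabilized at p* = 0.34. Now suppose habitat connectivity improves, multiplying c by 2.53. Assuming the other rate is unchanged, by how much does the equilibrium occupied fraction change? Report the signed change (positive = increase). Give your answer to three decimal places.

0.254

Balance c(h−p*) = e gives c = e/(0.76 − 0.34000) = 0.56/0.42000 = 1.33333.
New p* = 0.76 − e/c = 0.76 − 0.56000/3.37332 = 0.59399.
Δp* = 0.59399 − 0.34000 = +0.25399.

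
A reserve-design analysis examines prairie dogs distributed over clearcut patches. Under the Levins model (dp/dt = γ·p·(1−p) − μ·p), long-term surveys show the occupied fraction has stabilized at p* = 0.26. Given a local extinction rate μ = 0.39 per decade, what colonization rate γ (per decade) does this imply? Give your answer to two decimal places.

At equilibrium γ(1−p*) = μ, so γ = μ/(1−p*).
γ = 0.39/(1 − 0.26) = 0.39/0.7400 = 0.5270.

0.53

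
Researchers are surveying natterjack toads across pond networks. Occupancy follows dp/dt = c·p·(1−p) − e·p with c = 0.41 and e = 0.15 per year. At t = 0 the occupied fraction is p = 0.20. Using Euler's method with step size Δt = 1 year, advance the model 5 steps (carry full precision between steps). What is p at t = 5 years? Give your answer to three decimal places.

Update rule: p ← p + [c·p·(1−p) − e·p]·Δt with Δt = 1.
p: 0.20000 → 0.23560  (Δp = +0.03560)
p: 0.23560 → 0.27410  (Δp = +0.03850)
p: 0.27410 → 0.31456  (Δp = +0.04046)
p: 0.31456 → 0.35578  (Δp = +0.04122)
p: 0.35578 → 0.39638  (Δp = +0.04061)

0.396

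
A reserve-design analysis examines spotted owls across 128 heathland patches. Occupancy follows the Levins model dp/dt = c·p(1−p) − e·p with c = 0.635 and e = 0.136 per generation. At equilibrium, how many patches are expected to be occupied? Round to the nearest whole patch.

p* = 1 − e/c = 1 − 0.136/0.635 = 0.7858.
Expected occupied patches = N × p* = 128 × 0.7858 = 100.59 ≈ 101.

101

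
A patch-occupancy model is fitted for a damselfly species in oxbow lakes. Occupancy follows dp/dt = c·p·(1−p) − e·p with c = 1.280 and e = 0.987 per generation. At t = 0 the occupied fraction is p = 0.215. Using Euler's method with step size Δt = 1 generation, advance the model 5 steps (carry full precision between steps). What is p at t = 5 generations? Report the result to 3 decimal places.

Update rule: p ← p + [c·p·(1−p) − e·p]·Δt with Δt = 1.
t = 1: p = 0.21500 + (+0.00383) = 0.21883
t = 2: p = 0.21883 + (+0.00282) = 0.22165
t = 3: p = 0.22165 + (+0.00206) = 0.22371
t = 4: p = 0.22371 + (+0.00149) = 0.22520
t = 5: p = 0.22520 + (+0.00107) = 0.22627

0.226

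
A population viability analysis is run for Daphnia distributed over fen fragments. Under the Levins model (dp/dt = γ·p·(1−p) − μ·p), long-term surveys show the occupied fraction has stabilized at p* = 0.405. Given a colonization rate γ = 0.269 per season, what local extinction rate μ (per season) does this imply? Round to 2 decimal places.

0.16

At equilibrium γ(1−p*) = μ.
μ = 0.269 × (1 − 0.405) = 0.269 × 0.5950 = 0.1601.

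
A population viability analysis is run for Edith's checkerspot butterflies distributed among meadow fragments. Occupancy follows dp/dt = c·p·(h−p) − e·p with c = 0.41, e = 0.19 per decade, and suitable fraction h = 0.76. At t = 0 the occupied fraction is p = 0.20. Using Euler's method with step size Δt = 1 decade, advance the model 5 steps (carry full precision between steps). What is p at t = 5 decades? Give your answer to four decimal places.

Update rule: p ← p + [c·p·(h−p) − e·p]·Δt with Δt = 1.
step 1: Δp = +0.00792, p = 0.20792
step 2: Δp = +0.00756, p = 0.21548
step 3: Δp = +0.00717, p = 0.22264
step 4: Δp = +0.00675, p = 0.22939
step 5: Δp = +0.00632, p = 0.23571

0.2357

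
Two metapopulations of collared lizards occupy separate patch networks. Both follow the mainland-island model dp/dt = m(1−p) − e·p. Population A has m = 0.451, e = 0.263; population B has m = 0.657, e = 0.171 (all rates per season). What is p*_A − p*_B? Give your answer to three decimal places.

-0.162

A: p*_A = m/(m+e) = 0.451/0.7140 = 0.6317.
B: p*_B = 0.657/0.8280 = 0.7935.
p*_A − p*_B = 0.6317 − 0.7935 = -0.1618.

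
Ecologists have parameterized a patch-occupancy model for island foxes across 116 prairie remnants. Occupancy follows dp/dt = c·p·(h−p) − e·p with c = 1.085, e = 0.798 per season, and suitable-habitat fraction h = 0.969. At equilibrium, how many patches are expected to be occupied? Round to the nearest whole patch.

p* = h − e/c = 0.969 − 0.7355 = 0.2335.
Expected occupied patches = N × p* = 116 × 0.2335 = 27.09 ≈ 27.

27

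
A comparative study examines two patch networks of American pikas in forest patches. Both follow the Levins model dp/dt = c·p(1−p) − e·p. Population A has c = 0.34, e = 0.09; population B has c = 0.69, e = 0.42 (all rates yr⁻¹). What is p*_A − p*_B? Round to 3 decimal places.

0.344

A: p*_A = 1 − 0.09/0.34 = 0.7353.
B: p*_B = 1 − 0.42/0.69 = 0.3913.
p*_A − p*_B = 0.7353 − 0.3913 = 0.3440.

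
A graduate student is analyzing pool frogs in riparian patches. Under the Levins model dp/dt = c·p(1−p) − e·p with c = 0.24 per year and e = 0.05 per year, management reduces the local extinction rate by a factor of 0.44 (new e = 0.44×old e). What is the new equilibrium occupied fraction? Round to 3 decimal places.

0.908

Before: p* = 1 − 0.05/0.24 = 0.7917.
After the change, c = 0.24, e = 0.022, so p* = 1 − 0.022/0.24 = 0.9083.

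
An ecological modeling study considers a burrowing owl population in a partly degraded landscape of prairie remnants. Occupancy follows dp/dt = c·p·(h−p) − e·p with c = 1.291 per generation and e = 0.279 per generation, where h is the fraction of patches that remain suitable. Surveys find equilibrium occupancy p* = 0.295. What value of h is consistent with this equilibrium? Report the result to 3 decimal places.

At equilibrium c(h−p*) = e, so h = p* + e/c.
h = 0.295 + 0.279/1.291 = 0.295 + 0.2161 = 0.5111.

0.511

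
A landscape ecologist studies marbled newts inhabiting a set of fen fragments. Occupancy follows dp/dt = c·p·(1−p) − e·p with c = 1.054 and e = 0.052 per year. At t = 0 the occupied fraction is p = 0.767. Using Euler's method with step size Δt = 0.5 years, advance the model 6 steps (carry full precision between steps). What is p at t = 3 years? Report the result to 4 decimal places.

Update rule: p ← p + [c·p·(1−p) − e·p]·Δt with Δt = 0.5.
p: 0.76700 → 0.84124  (Δp = +0.07424)
p: 0.84124 → 0.88975  (Δp = +0.04851)
p: 0.88975 → 0.91831  (Δp = +0.02856)
p: 0.91831 → 0.93397  (Δp = +0.01566)
p: 0.93397 → 0.94219  (Δp = +0.00822)
p: 0.94219 → 0.94640  (Δp = +0.00421)

0.9464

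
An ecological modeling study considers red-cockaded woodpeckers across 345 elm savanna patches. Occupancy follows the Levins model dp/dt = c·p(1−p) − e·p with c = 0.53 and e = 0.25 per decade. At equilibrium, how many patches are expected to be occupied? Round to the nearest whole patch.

p* = 1 − e/c = 1 − 0.25/0.53 = 0.5283.
Expected occupied patches = N × p* = 345 × 0.5283 = 182.26 ≈ 182.

182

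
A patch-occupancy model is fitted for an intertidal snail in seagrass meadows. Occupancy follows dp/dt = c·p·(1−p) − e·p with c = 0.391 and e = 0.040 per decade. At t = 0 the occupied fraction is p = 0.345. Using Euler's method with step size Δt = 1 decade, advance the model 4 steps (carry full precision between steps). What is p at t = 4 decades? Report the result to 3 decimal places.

Update rule: p ← p + [c·p·(1−p) − e·p]·Δt with Δt = 1.
p: 0.34500 → 0.41956  (Δp = +0.07456)
p: 0.41956 → 0.49799  (Δp = +0.07844)
p: 0.49799 → 0.57582  (Δp = +0.07783)
p: 0.57582 → 0.64829  (Δp = +0.07247)

0.648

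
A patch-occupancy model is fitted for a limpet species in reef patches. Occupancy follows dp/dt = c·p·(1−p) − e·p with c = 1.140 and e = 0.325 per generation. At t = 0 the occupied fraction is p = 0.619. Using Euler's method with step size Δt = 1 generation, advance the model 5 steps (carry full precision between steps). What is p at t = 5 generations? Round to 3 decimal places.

0.715

Update rule: p ← p + [c·p·(1−p) − e·p]·Δt with Δt = 1.
p: 0.61900 → 0.68668  (Δp = +0.06768)
p: 0.68668 → 0.70878  (Δp = +0.02210)
p: 0.70878 → 0.71374  (Δp = +0.00495)
p: 0.71374 → 0.71469  (Δp = +0.00096)
p: 0.71469 → 0.71487  (Δp = +0.00018)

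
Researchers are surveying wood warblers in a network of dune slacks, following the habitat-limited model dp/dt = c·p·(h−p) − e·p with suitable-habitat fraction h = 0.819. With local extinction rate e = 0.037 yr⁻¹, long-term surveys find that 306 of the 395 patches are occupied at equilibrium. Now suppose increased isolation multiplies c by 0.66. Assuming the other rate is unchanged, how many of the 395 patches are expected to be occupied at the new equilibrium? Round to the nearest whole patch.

297

Observed p* = 306/395 = 0.77468.
Balance c(h−p*) = e gives c = e/(0.819 − 0.77468) = 0.037/0.04432 = 0.83484.
New p* = 0.819 − e/c = 0.819 − 0.03700/0.55099 = 0.75185.
Expected occupied = 395 × 0.75185 = 296.98 ≈ 297.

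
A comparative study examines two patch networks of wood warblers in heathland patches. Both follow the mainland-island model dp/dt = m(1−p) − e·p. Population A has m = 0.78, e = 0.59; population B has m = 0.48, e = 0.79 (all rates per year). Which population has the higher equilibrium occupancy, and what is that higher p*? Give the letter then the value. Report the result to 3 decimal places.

A, 0.569

A: p*_A = m/(m+e) = 0.78/1.3700 = 0.5693.
B: p*_B = 0.48/1.2700 = 0.3780.
A is higher at 0.5693.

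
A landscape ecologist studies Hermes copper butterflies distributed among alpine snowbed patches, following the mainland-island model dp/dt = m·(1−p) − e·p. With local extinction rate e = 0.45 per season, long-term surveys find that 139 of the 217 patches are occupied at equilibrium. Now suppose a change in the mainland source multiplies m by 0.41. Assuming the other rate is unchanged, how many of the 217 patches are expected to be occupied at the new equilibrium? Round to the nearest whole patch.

Observed p* = 139/217 = 0.64055.
Balance m(1−p*) = e·p* gives m = e·p*/(1−p*) = 0.45×0.64055/0.35945 = 0.80191.
New p* = m/(m+e) = 0.32878/(0.32878+0.45000) = 0.42217.
Expected occupied = 217 × 0.42217 = 91.61 ≈ 92.

92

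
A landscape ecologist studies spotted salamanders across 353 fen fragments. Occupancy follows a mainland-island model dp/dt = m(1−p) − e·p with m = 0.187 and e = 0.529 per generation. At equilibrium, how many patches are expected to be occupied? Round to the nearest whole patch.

p* = m/(m+e) = 0.187/0.7160 = 0.2612.
Expected occupied patches = N × p* = 353 × 0.2612 = 92.19 ≈ 92.

92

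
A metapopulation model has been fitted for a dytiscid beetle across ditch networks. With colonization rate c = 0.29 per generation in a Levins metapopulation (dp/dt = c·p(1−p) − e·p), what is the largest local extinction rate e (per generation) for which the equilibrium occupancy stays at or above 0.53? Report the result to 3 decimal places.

1 − e/c ≥ 0.53 ⇒ e ≤ c(1 − 0.53) = 0.29 × 0.4700.
e_max = 0.1363.

0.136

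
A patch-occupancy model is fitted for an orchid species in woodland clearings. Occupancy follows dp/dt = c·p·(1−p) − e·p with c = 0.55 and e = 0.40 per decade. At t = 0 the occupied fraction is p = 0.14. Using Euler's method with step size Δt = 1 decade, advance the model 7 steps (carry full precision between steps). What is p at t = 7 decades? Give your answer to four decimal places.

Update rule: p ← p + [c·p·(1−p) − e·p]·Δt with Δt = 1.
p: 0.14000 → 0.15022  (Δp = +0.01022)
p: 0.15022 → 0.16034  (Δp = +0.01012)
p: 0.16034 → 0.17025  (Δp = +0.00991)
p: 0.17025 → 0.17985  (Δp = +0.00960)
p: 0.17985 → 0.18904  (Δp = +0.00919)
p: 0.18904 → 0.19774  (Δp = +0.00870)
p: 0.19774 → 0.20589  (Δp = +0.00816)

0.2059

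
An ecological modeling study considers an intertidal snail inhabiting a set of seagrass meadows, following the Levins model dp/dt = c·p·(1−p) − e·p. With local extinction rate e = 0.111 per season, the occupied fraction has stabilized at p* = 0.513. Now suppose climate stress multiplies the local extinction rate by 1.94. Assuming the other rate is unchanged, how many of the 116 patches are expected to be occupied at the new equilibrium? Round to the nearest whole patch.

Balance c(1−p*) = e gives c = e/(1 − 0.51300) = 0.111/0.48700 = 0.22793.
New p* = 1 − e/c = 1 − 0.21534/0.22793 = 0.05524.
Expected occupied = 116 × 0.05524 = 6.41 ≈ 6.

6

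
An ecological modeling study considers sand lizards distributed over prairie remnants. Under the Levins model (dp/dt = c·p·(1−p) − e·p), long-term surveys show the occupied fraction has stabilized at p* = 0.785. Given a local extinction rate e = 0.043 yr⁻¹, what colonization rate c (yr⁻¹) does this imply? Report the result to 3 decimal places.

0.200

At equilibrium c(1−p*) = e, so c = e/(1−p*).
c = 0.043/(1 − 0.785) = 0.043/0.2150 = 0.2000.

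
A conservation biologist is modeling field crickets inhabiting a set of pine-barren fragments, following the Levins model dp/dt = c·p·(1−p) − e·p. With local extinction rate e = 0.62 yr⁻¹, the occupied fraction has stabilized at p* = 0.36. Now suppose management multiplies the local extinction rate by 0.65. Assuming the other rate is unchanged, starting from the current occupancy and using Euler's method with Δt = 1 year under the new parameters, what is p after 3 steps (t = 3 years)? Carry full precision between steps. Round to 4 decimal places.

0.5407

Balance c(1−p*) = e gives c = e/(1 − 0.36000) = 0.62/0.64000 = 0.96875.
Starting from p₀ = 0.36000; update p ← p + (dp/dt)·Δt with the new parameters.
p: 0.36000 → 0.43812  (Δp = +0.07812)
p: 0.43812 → 0.50004  (Δp = +0.06192)
p: 0.50004 → 0.54071  (Δp = +0.04067)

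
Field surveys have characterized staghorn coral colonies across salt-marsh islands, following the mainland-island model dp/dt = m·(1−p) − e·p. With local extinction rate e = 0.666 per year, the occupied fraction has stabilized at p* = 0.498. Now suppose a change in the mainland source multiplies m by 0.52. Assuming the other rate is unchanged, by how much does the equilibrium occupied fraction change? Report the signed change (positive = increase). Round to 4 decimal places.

Balance m(1−p*) = e·p* gives m = e·p*/(1−p*) = 0.666×0.49800/0.50200 = 0.66069.
New p* = m/(m+e) = 0.34356/(0.34356+0.66600) = 0.34031.
Δp* = 0.34031 − 0.49800 = -0.15769.

-0.1577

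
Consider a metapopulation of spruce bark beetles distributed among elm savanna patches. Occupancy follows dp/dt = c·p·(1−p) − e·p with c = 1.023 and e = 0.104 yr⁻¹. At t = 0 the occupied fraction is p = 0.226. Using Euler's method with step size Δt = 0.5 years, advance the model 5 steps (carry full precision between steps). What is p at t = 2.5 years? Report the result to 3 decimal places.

0.691

Update rule: p ← p + [c·p·(1−p) − e·p]·Δt with Δt = 0.5.
t = 0.5: p = 0.22600 + (+0.07772) = 0.30372
t = 1: p = 0.30372 + (+0.09238) = 0.39610
t = 1.5: p = 0.39610 + (+0.10176) = 0.49785
t = 2: p = 0.49785 + (+0.10198) = 0.59984
t = 2.5: p = 0.59984 + (+0.09159) = 0.69142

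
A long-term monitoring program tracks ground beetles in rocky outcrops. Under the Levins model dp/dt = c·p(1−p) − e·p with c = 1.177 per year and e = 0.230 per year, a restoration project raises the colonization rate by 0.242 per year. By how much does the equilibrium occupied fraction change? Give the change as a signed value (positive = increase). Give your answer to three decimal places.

0.033

Before: p* = 1 − 0.230/1.177 = 0.8046.
After the change, c = 1.419, e = 0.23, so p* = 1 − 0.23/1.419 = 0.8379.
Δp* = 0.8379 − 0.8046 = +0.0333.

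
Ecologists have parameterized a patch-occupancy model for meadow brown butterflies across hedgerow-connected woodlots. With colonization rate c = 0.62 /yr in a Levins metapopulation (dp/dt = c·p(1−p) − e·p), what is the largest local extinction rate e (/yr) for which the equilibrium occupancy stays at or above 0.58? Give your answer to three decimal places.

1 − e/c ≥ 0.58 ⇒ e ≤ c(1 − 0.58) = 0.62 × 0.4200.
e_max = 0.2604.

0.260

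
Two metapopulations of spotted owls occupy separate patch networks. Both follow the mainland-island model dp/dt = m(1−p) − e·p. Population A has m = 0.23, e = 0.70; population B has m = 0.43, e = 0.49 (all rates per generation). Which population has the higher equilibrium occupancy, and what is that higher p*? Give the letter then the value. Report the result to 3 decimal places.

A: p*_A = m/(m+e) = 0.23/0.9300 = 0.2473.
B: p*_B = 0.43/0.9200 = 0.4674.
B is higher at 0.4674.

B, 0.467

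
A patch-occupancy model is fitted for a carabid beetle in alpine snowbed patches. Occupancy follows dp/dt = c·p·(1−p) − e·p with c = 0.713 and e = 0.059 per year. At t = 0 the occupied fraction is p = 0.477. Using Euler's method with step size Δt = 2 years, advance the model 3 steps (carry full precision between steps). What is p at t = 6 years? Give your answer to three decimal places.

0.912

Update rule: p ← p + [c·p·(1−p) − e·p]·Δt with Δt = 2.
t = 2: p = 0.47700 + (+0.29946) = 0.77646
t = 4: p = 0.77646 + (+0.15589) = 0.93235
t = 6: p = 0.93235 + (-0.02007) = 0.91228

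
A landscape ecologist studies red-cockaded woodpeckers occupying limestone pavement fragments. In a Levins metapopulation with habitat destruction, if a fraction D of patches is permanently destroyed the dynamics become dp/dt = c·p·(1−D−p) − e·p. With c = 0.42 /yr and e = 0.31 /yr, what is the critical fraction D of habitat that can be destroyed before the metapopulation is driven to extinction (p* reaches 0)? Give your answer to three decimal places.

The nontrivial equilibrium is p* = (1−D) − e/c; extinction occurs when this hits zero.
So D_crit = 1 − e/c = 1 − 0.31/0.42 = 1 − 0.7381 = 0.2619.
Note this equals the original equilibrium occupancy — the Levins extinction-debt result.

0.262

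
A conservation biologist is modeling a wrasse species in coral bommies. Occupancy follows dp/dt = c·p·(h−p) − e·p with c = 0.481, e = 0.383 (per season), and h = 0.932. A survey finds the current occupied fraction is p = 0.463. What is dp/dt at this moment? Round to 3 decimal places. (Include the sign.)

Colonization term: c·p·(h−p) = 0.481×0.463×0.4690 = 0.10445.
Extinction term: e·p = 0.17733.
dp/dt = 0.10445 − 0.17733 = -0.07288.

-0.073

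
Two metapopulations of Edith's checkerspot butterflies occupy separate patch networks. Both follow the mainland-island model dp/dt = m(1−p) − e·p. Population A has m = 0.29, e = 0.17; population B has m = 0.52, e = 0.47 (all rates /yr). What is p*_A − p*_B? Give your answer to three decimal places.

A: p*_A = m/(m+e) = 0.29/0.4600 = 0.6304.
B: p*_B = 0.52/0.9900 = 0.5253.
p*_A − p*_B = 0.6304 − 0.5253 = 0.1052.

0.105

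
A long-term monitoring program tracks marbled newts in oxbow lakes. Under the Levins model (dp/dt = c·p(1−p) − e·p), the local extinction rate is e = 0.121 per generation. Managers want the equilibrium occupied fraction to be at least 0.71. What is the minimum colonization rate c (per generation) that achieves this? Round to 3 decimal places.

0.417

p* = 1 − e/c ≥ 0.71 requires e/c ≤ 0.2900, i.e. c ≥ e/0.2900.
c_min = 0.121/0.2900 = 0.4172.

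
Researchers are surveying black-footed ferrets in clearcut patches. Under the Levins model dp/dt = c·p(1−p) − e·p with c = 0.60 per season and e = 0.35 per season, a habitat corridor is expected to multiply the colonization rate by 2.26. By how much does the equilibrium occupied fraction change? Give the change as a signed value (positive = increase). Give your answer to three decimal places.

Before: p* = 1 − 0.35/0.60 = 0.4167.
After the change, c = 1.356, e = 0.35, so p* = 1 − 0.35/1.356 = 0.7419.
Δp* = 0.7419 − 0.4167 = +0.3252.

0.325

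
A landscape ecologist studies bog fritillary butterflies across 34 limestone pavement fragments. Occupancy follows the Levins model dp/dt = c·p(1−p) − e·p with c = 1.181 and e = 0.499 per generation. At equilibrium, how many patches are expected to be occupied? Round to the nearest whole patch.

20

p* = 1 − e/c = 1 − 0.499/1.181 = 0.5775.
Expected occupied patches = N × p* = 34 × 0.5775 = 19.63 ≈ 20.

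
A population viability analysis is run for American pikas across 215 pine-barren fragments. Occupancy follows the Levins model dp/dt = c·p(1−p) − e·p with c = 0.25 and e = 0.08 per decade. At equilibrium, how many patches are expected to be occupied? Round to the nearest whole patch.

146

p* = 1 − e/c = 1 − 0.08/0.25 = 0.6800.
Expected occupied patches = N × p* = 215 × 0.6800 = 146.20 ≈ 146.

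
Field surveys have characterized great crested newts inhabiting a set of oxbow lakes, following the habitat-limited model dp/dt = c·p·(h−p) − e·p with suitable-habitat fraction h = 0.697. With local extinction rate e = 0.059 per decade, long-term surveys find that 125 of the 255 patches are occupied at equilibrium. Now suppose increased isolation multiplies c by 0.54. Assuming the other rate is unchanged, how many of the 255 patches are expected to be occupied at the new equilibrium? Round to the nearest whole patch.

Observed p* = 125/255 = 0.49020.
Balance c(h−p*) = e gives c = e/(0.697 − 0.49020) = 0.059/0.20680 = 0.28530.
New p* = 0.697 − e/c = 0.697 − 0.05900/0.15406 = 0.31403.
Expected occupied = 255 × 0.31403 = 80.08 ≈ 80.

80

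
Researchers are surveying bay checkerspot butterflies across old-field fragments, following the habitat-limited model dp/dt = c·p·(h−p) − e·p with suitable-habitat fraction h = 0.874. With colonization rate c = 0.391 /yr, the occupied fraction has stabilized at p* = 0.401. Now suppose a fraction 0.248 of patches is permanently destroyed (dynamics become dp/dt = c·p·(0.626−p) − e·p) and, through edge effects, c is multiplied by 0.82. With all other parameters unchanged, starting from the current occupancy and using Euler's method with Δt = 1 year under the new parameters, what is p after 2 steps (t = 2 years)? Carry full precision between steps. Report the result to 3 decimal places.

0.321

Balance c(h−p*) = e gives e = 0.391×(0.874 − 0.40100) = 0.18494.
Starting from p₀ = 0.40100; update p ← p + (dp/dt)·Δt with the new parameters.
  1  |  dp/dt·Δt = -0.045234  |  p_1 = 0.355766
  2  |  dp/dt·Δt = -0.034972  |  p_2 = 0.320794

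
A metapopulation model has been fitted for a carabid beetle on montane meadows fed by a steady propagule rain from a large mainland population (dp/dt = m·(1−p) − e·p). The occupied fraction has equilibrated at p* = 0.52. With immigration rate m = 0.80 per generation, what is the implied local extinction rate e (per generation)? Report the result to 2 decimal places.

At equilibrium m(1−p*) = e·p*, so e = m(1−p*)/p*.
e = 0.80 × 0.4800 / 0.52 = 0.7385.

0.74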